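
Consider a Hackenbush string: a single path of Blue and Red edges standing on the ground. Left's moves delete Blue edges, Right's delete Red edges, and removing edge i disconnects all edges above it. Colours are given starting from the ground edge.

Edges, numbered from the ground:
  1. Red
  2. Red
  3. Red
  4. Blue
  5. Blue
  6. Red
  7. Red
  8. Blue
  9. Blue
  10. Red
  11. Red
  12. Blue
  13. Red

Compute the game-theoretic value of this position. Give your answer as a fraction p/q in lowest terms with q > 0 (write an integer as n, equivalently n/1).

-2459/1024

g(R) = {  | 0 } so -1
g(RR) = {  | -1 0 } so -2
g(RRR) = {  | -2 -1 0 } so -3
g(RRRB) = { -3 | -2 -1 0 } so -5/2
g(RRRBB) = { -3 -5/2 | -2 -1 0 } so -9/4
g(RRRBBR) = { -3 -5/2 | -9/4 -2 -1 0 } so -19/8
g(RRRBBRR) = { -3 -5/2 | -19/8 -9/4 -2 -1 0 } so -39/16
g(RRRBBRRB) = { -3 -5/2 -39/16 | -19/8 -9/4 -2 -1 0 } so -77/32
g(RRRBBRRBB) = { -3 -5/2 -39/16 -77/32 | -19/8 -9/4 -2 -1 0 } so -153/64
g(RRRBBRRBBR) = { -3 -5/2 -39/16 -77/32 | -153/64 -19/8 -9/4 -2 -1 0 } so -307/128
g(RRRBBRRBBRR) = { -3 -5/2 -39/16 -77/32 | -307/128 -153/64 -19/8 -9/4 -2 -1 0 } so -615/256
g(RRRBBRRBBRRB) = { -3 -5/2 -39/16 -77/32 -615/256 | -307/128 -153/64 -19/8 -9/4 -2 -1 0 } so -1229/512
g(RRRBBRRBBRRBR) = { -3 -5/2 -39/16 -77/32 -615/256 | -1229/512 -307/128 -153/64 -19/8 -9/4 -2 -1 0 } so -2459/1024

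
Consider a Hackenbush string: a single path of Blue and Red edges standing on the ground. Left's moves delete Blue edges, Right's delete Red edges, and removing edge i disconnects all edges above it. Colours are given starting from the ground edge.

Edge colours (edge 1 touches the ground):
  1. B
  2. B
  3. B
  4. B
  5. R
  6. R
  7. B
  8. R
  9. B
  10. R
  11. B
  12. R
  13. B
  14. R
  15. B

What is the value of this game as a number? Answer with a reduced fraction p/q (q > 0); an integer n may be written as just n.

value(B) = { 0 | · } => 1
value(BB) = { 0 1 | · } => 2
value(BBB) = { 0 1 2 | · } => 3
value(BBBB) = { 0 1 2 3 | · } => 4
value(BBBBR) = { 0 1 2 3 | 4 } => 7/2
value(BBBBRR) = { 0 1 2 3 | 7/2 4 } => 13/4
value(BBBBRRB) = { 0 1 2 3 13/4 | 7/2 4 } => 27/8
value(BBBBRRBR) = { 0 1 2 3 13/4 | 27/8 7/2 4 } => 53/16
value(BBBBRRBRB) = { 0 1 2 3 13/4 53/16 | 27/8 7/2 4 } => 107/32
value(BBBBRRBRBR) = { 0 1 2 3 13/4 53/16 | 107/32 27/8 7/2 4 } => 213/64
value(BBBBRRBRBRB) = { 0 1 2 3 13/4 53/16 213/64 | 107/32 27/8 7/2 4 } => 427/128
value(BBBBRRBRBRBR) = { 0 1 2 3 13/4 53/16 213/64 | 427/128 107/32 27/8 7/2 4 } => 853/256
value(BBBBRRBRBRBRB) = { 0 1 2 3 13/4 53/16 213/64 853/256 | 427/128 107/32 27/8 7/2 4 } => 1707/512
value(BBBBRRBRBRBRBR) = { 0 1 2 3 13/4 53/16 213/64 853/256 | 1707/512 427/128 107/32 27/8 7/2 4 } => 3413/1024
value(BBBBRRBRBRBRBRB) = { 0 1 2 3 13/4 53/16 213/64 853/256 3413/1024 | 1707/512 427/128 107/32 27/8 7/2 4 } => 6827/2048

6827/2048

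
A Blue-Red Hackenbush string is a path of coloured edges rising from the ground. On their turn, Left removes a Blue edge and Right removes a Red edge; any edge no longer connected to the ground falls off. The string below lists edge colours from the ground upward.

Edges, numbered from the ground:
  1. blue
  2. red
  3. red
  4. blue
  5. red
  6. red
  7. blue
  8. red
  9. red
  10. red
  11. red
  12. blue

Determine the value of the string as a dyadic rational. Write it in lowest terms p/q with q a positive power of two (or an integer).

579/2048

1 of 12 · b · max L 0 · min R +∞ = 1
2 of 12 · br · max L 0 · min R 1 = 1/2
3 of 12 · brr · max L 0 · min R 1/2 = 1/4
4 of 12 · brrb · max L 1/4 · min R 1/2 = 3/8
5 of 12 · brrbr · max L 1/4 · min R 3/8 = 5/16
6 of 12 · brrbrr · max L 1/4 · min R 5/16 = 9/32
7 of 12 · brrbrrb · max L 9/32 · min R 5/16 = 19/64
8 of 12 · brrbrrbr · max L 9/32 · min R 19/64 = 37/128
9 of 12 · brrbrrbrr · max L 9/32 · min R 37/128 = 73/256
10 of 12 · brrbrrbrrr · max L 9/32 · min R 73/256 = 145/512
11 of 12 · brrbrrbrrrr · max L 9/32 · min R 145/512 = 289/1024
12 of 12 · brrbrrbrrrrb · max L 289/1024 · min R 145/512 = 579/2048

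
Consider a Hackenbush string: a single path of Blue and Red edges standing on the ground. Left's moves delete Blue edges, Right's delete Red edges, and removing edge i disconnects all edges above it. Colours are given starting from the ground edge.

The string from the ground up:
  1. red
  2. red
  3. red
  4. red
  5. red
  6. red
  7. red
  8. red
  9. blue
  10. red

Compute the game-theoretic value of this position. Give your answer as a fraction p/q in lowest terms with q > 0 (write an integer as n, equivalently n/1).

-31/4

Prefix values for red red red red red red red red blue red via {L|R} + simplicity:
val(r) = { — | 0 } — -1
val(rr) = { — | -1; 0 } — -2
val(rrr) = { — | -2; -1; 0 } — -3
val(rrrr) = { — | -3; -2; -1; 0 } — -4
val(rrrrr) = { — | -4; -3; -2; -1; 0 } — -5
val(rrrrrr) = { — | -5; -4; -3; -2; -1; 0 } — -6
val(rrrrrrr) = { — | -6; -5; -4; -3; -2; -1; 0 } — -7
val(rrrrrrrr) = { — | -7; -6; -5; -4; -3; -2; -1; 0 } — -8
val(rrrrrrrrb) = { -8 | -7; -6; -5; -4; -3; -2; -1; 0 } — -15/2
val(rrrrrrrrbr) = { -8 | -15/2; -7; -6; -5; -4; -3; -2; -1; 0 } — -31/4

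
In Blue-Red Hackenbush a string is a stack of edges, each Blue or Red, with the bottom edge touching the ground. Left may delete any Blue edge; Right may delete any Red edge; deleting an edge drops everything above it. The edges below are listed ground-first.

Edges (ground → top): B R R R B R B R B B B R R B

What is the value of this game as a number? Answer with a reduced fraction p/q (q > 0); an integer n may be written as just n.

1395/8192

Recurse on prefixes of the 14-edge string B R R R B R B R B B B R R B:
step 1: add B to get B; options L={ 0 } R={ (no moves) } = 1
step 2: add R to get BR; options L={ 0 } R={ 1 } = 1/2
step 3: add R to get BRR; options L={ 0 } R={ 1/2,1 } = 1/4
step 4: add R to get BRRR; options L={ 0 } R={ 1/4,1/2,1 } = 1/8
step 5: add B to get BRRRB; options L={ 0,1/8 } R={ 1/4,1/2,1 } = 3/16
step 6: add R to get BRRRBR; options L={ 0,1/8 } R={ 3/16,1/4,1/2,1 } = 5/32
step 7: add B to get BRRRBRB; options L={ 0,1/8,5/32 } R={ 3/16,1/4,1/2,1 } = 11/64
step 8: add R to get BRRRBRBR; options L={ 0,1/8,5/32 } R={ 11/64,3/16,1/4,1/2,1 } = 21/128
step 9: add B to get BRRRBRBRB; options L={ 0,1/8,5/32,21/128 } R={ 11/64,3/16,1/4,1/2,1 } = 43/256
step 10: add B to get BRRRBRBRBB; options L={ 0,1/8,5/32,21/128,43/256 } R={ 11/64,3/16,1/4,1/2,1 } = 87/512
step 11: add B to get BRRRBRBRBBB; options L={ 0,1/8,5/32,21/128,43/256,87/512 } R={ 11/64,3/16,1/4,1/2,1 } = 175/1024
step 12: add R to get BRRRBRBRBBBR; options L={ 0,1/8,5/32,21/128,43/256,87/512 } R={ 175/1024,11/64,3/16,1/4,1/2,1 } = 349/2048
step 13: add R to get BRRRBRBRBBBRR; options L={ 0,1/8,5/32,21/128,43/256,87/512 } R={ 349/2048,175/1024,11/64,3/16,1/4,1/2,1 } = 697/4096
step 14: add B to get BRRRBRBRBBBRRB; options L={ 0,1/8,5/32,21/128,43/256,87/512,697/4096 } R={ 349/2048,175/1024,11/64,3/16,1/4,1/2,1 } = 1395/8192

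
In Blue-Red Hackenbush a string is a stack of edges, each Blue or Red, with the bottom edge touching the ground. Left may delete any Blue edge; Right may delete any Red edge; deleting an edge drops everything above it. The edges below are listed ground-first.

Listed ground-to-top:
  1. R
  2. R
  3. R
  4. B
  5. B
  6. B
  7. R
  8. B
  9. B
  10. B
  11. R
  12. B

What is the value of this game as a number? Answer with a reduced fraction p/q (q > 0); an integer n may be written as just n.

1 of 12 · R · max L −∞ · min R 0 => -1
2 of 12 · RR · max L −∞ · min R -1 => -2
3 of 12 · RRR · max L −∞ · min R -2 => -3
4 of 12 · RRRB · max L -3 · min R -2 => -5/2
5 of 12 · RRRBB · max L -5/2 · min R -2 => -9/4
6 of 12 · RRRBBB · max L -9/4 · min R -2 => -17/8
7 of 12 · RRRBBBR · max L -9/4 · min R -17/8 => -35/16
8 of 12 · RRRBBBRB · max L -35/16 · min R -17/8 => -69/32
9 of 12 · RRRBBBRBB · max L -69/32 · min R -17/8 => -137/64
10 of 12 · RRRBBBRBBB · max L -137/64 · min R -17/8 => -273/128
11 of 12 · RRRBBBRBBBR · max L -137/64 · min R -273/128 => -547/256
12 of 12 · RRRBBBRBBBRB · max L -547/256 · min R -273/128 => -1093/512

-1093/512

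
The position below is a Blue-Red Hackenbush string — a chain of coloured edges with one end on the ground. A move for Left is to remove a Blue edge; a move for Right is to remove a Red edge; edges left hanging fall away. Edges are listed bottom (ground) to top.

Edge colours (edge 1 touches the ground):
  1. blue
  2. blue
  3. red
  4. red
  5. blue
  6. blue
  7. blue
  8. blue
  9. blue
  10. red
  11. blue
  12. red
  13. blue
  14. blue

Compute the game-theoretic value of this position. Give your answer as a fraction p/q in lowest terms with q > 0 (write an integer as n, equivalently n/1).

6103/4096

Prefix values for blue blue red red blue blue blue blue blue red blue red blue blue via {L|R} + simplicity:
G(b) = { 0 | · } = 1
G(bb) = { 0,1 | · } = 2
G(bbr) = { 0,1 | 2 } = 3/2
G(bbrr) = { 0,1 | 3/2,2 } = 5/4
G(bbrrb) = { 0,1,5/4 | 3/2,2 } = 11/8
G(bbrrbb) = { 0,1,5/4,11/8 | 3/2,2 } = 23/16
G(bbrrbbb) = { 0,1,5/4,11/8,23/16 | 3/2,2 } = 47/32
G(bbrrbbbb) = { 0,1,5/4,11/8,23/16,47/32 | 3/2,2 } = 95/64
G(bbrrbbbbb) = { 0,1,5/4,11/8,23/16,47/32,95/64 | 3/2,2 } = 191/128
G(bbrrbbbbbr) = { 0,1,5/4,11/8,23/16,47/32,95/64 | 191/128,3/2,2 } = 381/256
G(bbrrbbbbbrb) = { 0,1,5/4,11/8,23/16,47/32,95/64,381/256 | 191/128,3/2,2 } = 763/512
G(bbrrbbbbbrbr) = { 0,1,5/4,11/8,23/16,47/32,95/64,381/256 | 763/512,191/128,3/2,2 } = 1525/1024
G(bbrrbbbbbrbrb) = { 0,1,5/4,11/8,23/16,47/32,95/64,381/256,1525/1024 | 763/512,191/128,3/2,2 } = 3051/2048
G(bbrrbbbbbrbrbb) = { 0,1,5/4,11/8,23/16,47/32,95/64,381/256,1525/1024,3051/2048 | 763/512,191/128,3/2,2 } = 6103/4096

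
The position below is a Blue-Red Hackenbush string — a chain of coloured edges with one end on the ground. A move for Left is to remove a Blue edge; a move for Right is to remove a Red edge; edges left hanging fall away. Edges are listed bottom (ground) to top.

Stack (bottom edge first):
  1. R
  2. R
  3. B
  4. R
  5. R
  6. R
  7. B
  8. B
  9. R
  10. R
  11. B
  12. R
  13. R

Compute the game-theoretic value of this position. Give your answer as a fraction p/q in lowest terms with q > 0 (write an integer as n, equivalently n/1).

-3895/2048

R: Left { none }, Right { 0 } -> simplest -1
RR: Left { none }, Right { -1,0 } -> simplest -2
RRB: Left { -2 }, Right { -1,0 } -> simplest -3/2
RRBR: Left { -2 }, Right { -3/2,-1,0 } -> simplest -7/4
RRBRR: Left { -2 }, Right { -7/4,-3/2,-1,0 } -> simplest -15/8
RRBRRR: Left { -2 }, Right { -15/8,-7/4,-3/2,-1,0 } -> simplest -31/16
RRBRRRB: Left { -2,-31/16 }, Right { -15/8,-7/4,-3/2,-1,0 } -> simplest -61/32
RRBRRRBB: Left { -2,-31/16,-61/32 }, Right { -15/8,-7/4,-3/2,-1,0 } -> simplest -121/64
RRBRRRBBR: Left { -2,-31/16,-61/32 }, Right { -121/64,-15/8,-7/4,-3/2,-1,0 } -> simplest -243/128
RRBRRRBBRR: Left { -2,-31/16,-61/32 }, Right { -243/128,-121/64,-15/8,-7/4,-3/2,-1,0 } -> simplest -487/256
RRBRRRBBRRB: Left { -2,-31/16,-61/32,-487/256 }, Right { -243/128,-121/64,-15/8,-7/4,-3/2,-1,0 } -> simplest -973/512
RRBRRRBBRRBR: Left { -2,-31/16,-61/32,-487/256 }, Right { -973/512,-243/128,-121/64,-15/8,-7/4,-3/2,-1,0 } -> simplest -1947/1024
RRBRRRBBRRBRR: Left { -2,-31/16,-61/32,-487/256 }, Right { -1947/1024,-973/512,-243/128,-121/64,-15/8,-7/4,-3/2,-1,0 } -> simplest -3895/2048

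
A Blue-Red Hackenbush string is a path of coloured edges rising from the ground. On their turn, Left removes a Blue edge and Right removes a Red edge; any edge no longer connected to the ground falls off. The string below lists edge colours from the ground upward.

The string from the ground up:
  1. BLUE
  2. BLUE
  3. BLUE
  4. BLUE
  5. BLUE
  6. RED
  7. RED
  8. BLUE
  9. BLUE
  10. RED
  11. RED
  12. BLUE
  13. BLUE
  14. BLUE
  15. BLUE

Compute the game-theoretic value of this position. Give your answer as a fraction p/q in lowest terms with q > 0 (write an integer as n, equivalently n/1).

4511/1024

Recurse on prefixes of the 15-edge string BLUE BLUE BLUE BLUE BLUE RED RED BLUE BLUE RED RED BLUE BLUE BLUE BLUE:
step 1: add BLUE to get B; options L={ 0 } R={  } — 1
step 2: add BLUE to get BB; options L={ 0; 1 } R={  } — 2
step 3: add BLUE to get BBB; options L={ 0; 1; 2 } R={  } — 3
step 4: add BLUE to get BBBB; options L={ 0; 1; 2; 3 } R={  } — 4
step 5: add BLUE to get BBBBB; options L={ 0; 1; 2; 3; 4 } R={  } — 5
step 6: add RED to get BBBBBR; options L={ 0; 1; 2; 3; 4 } R={ 5 } — 9/2
step 7: add RED to get BBBBBRR; options L={ 0; 1; 2; 3; 4 } R={ 9/2; 5 } — 17/4
step 8: add BLUE to get BBBBBRRB; options L={ 0; 1; 2; 3; 4; 17/4 } R={ 9/2; 5 } — 35/8
step 9: add BLUE to get BBBBBRRBB; options L={ 0; 1; 2; 3; 4; 17/4; 35/8 } R={ 9/2; 5 } — 71/16
step 10: add RED to get BBBBBRRBBR; options L={ 0; 1; 2; 3; 4; 17/4; 35/8 } R={ 71/16; 9/2; 5 } — 141/32
step 11: add RED to get BBBBBRRBBRR; options L={ 0; 1; 2; 3; 4; 17/4; 35/8 } R={ 141/32; 71/16; 9/2; 5 } — 281/64
step 12: add BLUE to get BBBBBRRBBRRB; options L={ 0; 1; 2; 3; 4; 17/4; 35/8; 281/64 } R={ 141/32; 71/16; 9/2; 5 } — 563/128
step 13: add BLUE to get BBBBBRRBBRRBB; options L={ 0; 1; 2; 3; 4; 17/4; 35/8; 281/64; 563/128 } R={ 141/32; 71/16; 9/2; 5 } — 1127/256
step 14: add BLUE to get BBBBBRRBBRRBBB; options L={ 0; 1; 2; 3; 4; 17/4; 35/8; 281/64; 563/128; 1127/256 } R={ 141/32; 71/16; 9/2; 5 } — 2255/512
step 15: add BLUE to get BBBBBRRBBRRBBBB; options L={ 0; 1; 2; 3; 4; 17/4; 35/8; 281/64; 563/128; 1127/256; 2255/512 } R={ 141/32; 71/16; 9/2; 5 } — 4511/1024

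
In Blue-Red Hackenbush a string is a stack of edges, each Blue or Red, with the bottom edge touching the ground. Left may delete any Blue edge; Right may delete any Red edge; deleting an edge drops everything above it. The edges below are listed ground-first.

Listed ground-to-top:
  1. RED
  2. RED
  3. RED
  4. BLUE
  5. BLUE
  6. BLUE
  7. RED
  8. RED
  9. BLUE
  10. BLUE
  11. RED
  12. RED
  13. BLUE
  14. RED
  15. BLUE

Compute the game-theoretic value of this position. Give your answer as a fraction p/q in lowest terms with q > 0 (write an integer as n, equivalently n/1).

R: Left { ∅ }, Right { 0 } ⇒ simplest -1
RR: Left { ∅ }, Right { -1, 0 } ⇒ simplest -2
RRR: Left { ∅ }, Right { -2, -1, 0 } ⇒ simplest -3
RRRB: Left { -3 }, Right { -2, -1, 0 } ⇒ simplest -5/2
RRRBB: Left { -3, -5/2 }, Right { -2, -1, 0 } ⇒ simplest -9/4
RRRBBB: Left { -3, -5/2, -9/4 }, Right { -2, -1, 0 } ⇒ simplest -17/8
RRRBBBR: Left { -3, -5/2, -9/4 }, Right { -17/8, -2, -1, 0 } ⇒ simplest -35/16
RRRBBBRR: Left { -3, -5/2, -9/4 }, Right { -35/16, -17/8, -2, -1, 0 } ⇒ simplest -71/32
RRRBBBRRB: Left { -3, -5/2, -9/4, -71/32 }, Right { -35/16, -17/8, -2, -1, 0 } ⇒ simplest -141/64
RRRBBBRRBB: Left { -3, -5/2, -9/4, -71/32, -141/64 }, Right { -35/16, -17/8, -2, -1, 0 } ⇒ simplest -281/128
RRRBBBRRBBR: Left { -3, -5/2, -9/4, -71/32, -141/64 }, Right { -281/128, -35/16, -17/8, -2, -1, 0 } ⇒ simplest -563/256
RRRBBBRRBBRR: Left { -3, -5/2, -9/4, -71/32, -141/64 }, Right { -563/256, -281/128, -35/16, -17/8, -2, -1, 0 } ⇒ simplest -1127/512
RRRBBBRRBBRRB: Left { -3, -5/2, -9/4, -71/32, -141/64, -1127/512 }, Right { -563/256, -281/128, -35/16, -17/8, -2, -1, 0 } ⇒ simplest -2253/1024
RRRBBBRRBBRRBR: Left { -3, -5/2, -9/4, -71/32, -141/64, -1127/512 }, Right { -2253/1024, -563/256, -281/128, -35/16, -17/8, -2, -1, 0 } ⇒ simplest -4507/2048
RRRBBBRRBBRRBRB: Left { -3, -5/2, -9/4, -71/32, -141/64, -1127/512, -4507/2048 }, Right { -2253/1024, -563/256, -281/128, -35/16, -17/8, -2, -1, 0 } ⇒ simplest -9013/4096

-9013/4096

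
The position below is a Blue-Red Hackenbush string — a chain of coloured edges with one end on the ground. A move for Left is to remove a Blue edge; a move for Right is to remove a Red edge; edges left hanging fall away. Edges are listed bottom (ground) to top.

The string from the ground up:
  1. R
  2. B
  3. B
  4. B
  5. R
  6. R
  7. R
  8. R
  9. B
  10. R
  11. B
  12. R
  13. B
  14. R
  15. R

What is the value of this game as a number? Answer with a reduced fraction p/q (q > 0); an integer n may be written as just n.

-3927/16384

Build val(s[:k]) for k = 1..15, string s = R B B B R R R R B R B R B R R.
step 1: add R to get R; options L={ — } R={ 0 } → -1
step 2: add B to get RB; options L={ -1 } R={ 0 } → -1/2
step 3: add B to get RBB; options L={ -1 -1/2 } R={ 0 } → -1/4
step 4: add B to get RBBB; options L={ -1 -1/2 -1/4 } R={ 0 } → -1/8
step 5: add R to get RBBBR; options L={ -1 -1/2 -1/4 } R={ -1/8 0 } → -3/16
step 6: add R to get RBBBRR; options L={ -1 -1/2 -1/4 } R={ -3/16 -1/8 0 } → -7/32
step 7: add R to get RBBBRRR; options L={ -1 -1/2 -1/4 } R={ -7/32 -3/16 -1/8 0 } → -15/64
step 8: add R to get RBBBRRRR; options L={ -1 -1/2 -1/4 } R={ -15/64 -7/32 -3/16 -1/8 0 } → -31/128
step 9: add B to get RBBBRRRRB; options L={ -1 -1/2 -1/4 -31/128 } R={ -15/64 -7/32 -3/16 -1/8 0 } → -61/256
step 10: add R to get RBBBRRRRBR; options L={ -1 -1/2 -1/4 -31/128 } R={ -61/256 -15/64 -7/32 -3/16 -1/8 0 } → -123/512
step 11: add B to get RBBBRRRRBRB; options L={ -1 -1/2 -1/4 -31/128 -123/512 } R={ -61/256 -15/64 -7/32 -3/16 -1/8 0 } → -245/1024
step 12: add R to get RBBBRRRRBRBR; options L={ -1 -1/2 -1/4 -31/128 -123/512 } R={ -245/1024 -61/256 -15/64 -7/32 -3/16 -1/8 0 } → -491/2048
step 13: add B to get RBBBRRRRBRBRB; options L={ -1 -1/2 -1/4 -31/128 -123/512 -491/2048 } R={ -245/1024 -61/256 -15/64 -7/32 -3/16 -1/8 0 } → -981/4096
step 14: add R to get RBBBRRRRBRBRBR; options L={ -1 -1/2 -1/4 -31/128 -123/512 -491/2048 } R={ -981/4096 -245/1024 -61/256 -15/64 -7/32 -3/16 -1/8 0 } → -1963/8192
step 15: add R to get RBBBRRRRBRBRBRR; options L={ -1 -1/2 -1/4 -31/128 -123/512 -491/2048 } R={ -1963/8192 -981/4096 -245/1024 -61/256 -15/64 -7/32 -3/16 -1/8 0 } → -3927/16384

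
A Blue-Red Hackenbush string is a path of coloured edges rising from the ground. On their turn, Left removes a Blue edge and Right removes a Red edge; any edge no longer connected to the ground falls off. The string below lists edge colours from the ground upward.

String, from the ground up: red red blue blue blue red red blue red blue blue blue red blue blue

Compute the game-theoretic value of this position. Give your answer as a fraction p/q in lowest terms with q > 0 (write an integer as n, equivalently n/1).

-9865/8192

step 1: add red to get r; options L={ · } R={ 0 } so -1
step 2: add red to get rr; options L={ · } R={ -1; 0 } so -2
step 3: add blue to get rrb; options L={ -2 } R={ -1; 0 } so -3/2
step 4: add blue to get rrbb; options L={ -2; -3/2 } R={ -1; 0 } so -5/4
step 5: add blue to get rrbbb; options L={ -2; -3/2; -5/4 } R={ -1; 0 } so -9/8
step 6: add red to get rrbbbr; options L={ -2; -3/2; -5/4 } R={ -9/8; -1; 0 } so -19/16
step 7: add red to get rrbbbrr; options L={ -2; -3/2; -5/4 } R={ -19/16; -9/8; -1; 0 } so -39/32
step 8: add blue to get rrbbbrrb; options L={ -2; -3/2; -5/4; -39/32 } R={ -19/16; -9/8; -1; 0 } so -77/64
step 9: add red to get rrbbbrrbr; options L={ -2; -3/2; -5/4; -39/32 } R={ -77/64; -19/16; -9/8; -1; 0 } so -155/128
step 10: add blue to get rrbbbrrbrb; options L={ -2; -3/2; -5/4; -39/32; -155/128 } R={ -77/64; -19/16; -9/8; -1; 0 } so -309/256
step 11: add blue to get rrbbbrrbrbb; options L={ -2; -3/2; -5/4; -39/32; -155/128; -309/256 } R={ -77/64; -19/16; -9/8; -1; 0 } so -617/512
step 12: add blue to get rrbbbrrbrbbb; options L={ -2; -3/2; -5/4; -39/32; -155/128; -309/256; -617/512 } R={ -77/64; -19/16; -9/8; -1; 0 } so -1233/1024
step 13: add red to get rrbbbrrbrbbbr; options L={ -2; -3/2; -5/4; -39/32; -155/128; -309/256; -617/512 } R={ -1233/1024; -77/64; -19/16; -9/8; -1; 0 } so -2467/2048
step 14: add blue to get rrbbbrrbrbbbrb; options L={ -2; -3/2; -5/4; -39/32; -155/128; -309/256; -617/512; -2467/2048 } R={ -1233/1024; -77/64; -19/16; -9/8; -1; 0 } so -4933/4096
step 15: add blue to get rrbbbrrbrbbbrbb; options L={ -2; -3/2; -5/4; -39/32; -155/128; -309/256; -617/512; -2467/2048; -4933/4096 } R={ -1233/1024; -77/64; -19/16; -9/8; -1; 0 } so -9865/8192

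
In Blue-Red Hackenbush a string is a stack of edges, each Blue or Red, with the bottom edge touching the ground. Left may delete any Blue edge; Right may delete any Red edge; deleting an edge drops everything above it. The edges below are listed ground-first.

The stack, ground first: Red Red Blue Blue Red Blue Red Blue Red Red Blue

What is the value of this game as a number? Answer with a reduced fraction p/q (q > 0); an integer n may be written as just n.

-685/512

step 1: add Red to get R; options L={  } R={ 0 } so -1
step 2: add Red to get RR; options L={  } R={ -1,0 } so -2
step 3: add Blue to get RRB; options L={ -2 } R={ -1,0 } so -3/2
step 4: add Blue to get RRBB; options L={ -2,-3/2 } R={ -1,0 } so -5/4
step 5: add Red to get RRBBR; options L={ -2,-3/2 } R={ -5/4,-1,0 } so -11/8
step 6: add Blue to get RRBBRB; options L={ -2,-3/2,-11/8 } R={ -5/4,-1,0 } so -21/16
step 7: add Red to get RRBBRBR; options L={ -2,-3/2,-11/8 } R={ -21/16,-5/4,-1,0 } so -43/32
step 8: add Blue to get RRBBRBRB; options L={ -2,-3/2,-11/8,-43/32 } R={ -21/16,-5/4,-1,0 } so -85/64
step 9: add Red to get RRBBRBRBR; options L={ -2,-3/2,-11/8,-43/32 } R={ -85/64,-21/16,-5/4,-1,0 } so -171/128
step 10: add Red to get RRBBRBRBRR; options L={ -2,-3/2,-11/8,-43/32 } R={ -171/128,-85/64,-21/16,-5/4,-1,0 } so -343/256
step 11: add Blue to get RRBBRBRBRRB; options L={ -2,-3/2,-11/8,-43/32,-343/256 } R={ -171/128,-85/64,-21/16,-5/4,-1,0 } so -685/512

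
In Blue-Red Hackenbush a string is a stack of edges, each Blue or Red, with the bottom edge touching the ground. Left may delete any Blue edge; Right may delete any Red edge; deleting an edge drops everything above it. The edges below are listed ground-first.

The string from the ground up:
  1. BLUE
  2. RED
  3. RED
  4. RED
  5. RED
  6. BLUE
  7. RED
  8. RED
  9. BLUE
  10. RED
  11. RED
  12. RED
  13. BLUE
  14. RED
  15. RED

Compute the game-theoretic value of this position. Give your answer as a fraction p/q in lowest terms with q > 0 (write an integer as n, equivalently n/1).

v_1 [B]  L=[0]  R=[·]  → 1
v_2 [BR]  L=[0]  R=[1]  → 1/2
v_3 [BRR]  L=[0]  R=[1/2, 1]  → 1/4
v_4 [BRRR]  L=[0]  R=[1/4, 1/2, 1]  → 1/8
v_5 [BRRRR]  L=[0]  R=[1/8, 1/4, 1/2, 1]  → 1/16
v_6 [BRRRRB]  L=[0, 1/16]  R=[1/8, 1/4, 1/2, 1]  → 3/32
v_7 [BRRRRBR]  L=[0, 1/16]  R=[3/32, 1/8, 1/4, 1/2, 1]  → 5/64
v_8 [BRRRRBRR]  L=[0, 1/16]  R=[5/64, 3/32, 1/8, 1/4, 1/2, 1]  → 9/128
v_9 [BRRRRBRRB]  L=[0, 1/16, 9/128]  R=[5/64, 3/32, 1/8, 1/4, 1/2, 1]  → 19/256
v_10 [BRRRRBRRBR]  L=[0, 1/16, 9/128]  R=[19/256, 5/64, 3/32, 1/8, 1/4, 1/2, 1]  → 37/512
v_11 [BRRRRBRRBRR]  L=[0, 1/16, 9/128]  R=[37/512, 19/256, 5/64, 3/32, 1/8, 1/4, 1/2, 1]  → 73/1024
v_12 [BRRRRBRRBRRR]  L=[0, 1/16, 9/128]  R=[73/1024, 37/512, 19/256, 5/64, 3/32, 1/8, 1/4, 1/2, 1]  → 145/2048
v_13 [BRRRRBRRBRRRB]  L=[0, 1/16, 9/128, 145/2048]  R=[73/1024, 37/512, 19/256, 5/64, 3/32, 1/8, 1/4, 1/2, 1]  → 291/4096
v_14 [BRRRRBRRBRRRBR]  L=[0, 1/16, 9/128, 145/2048]  R=[291/4096, 73/1024, 37/512, 19/256, 5/64, 3/32, 1/8, 1/4, 1/2, 1]  → 581/8192
v_15 [BRRRRBRRBRRRBRR]  L=[0, 1/16, 9/128, 145/2048]  R=[581/8192, 291/4096, 73/1024, 37/512, 19/256, 5/64, 3/32, 1/8, 1/4, 1/2, 1]  → 1161/16384

1161/16384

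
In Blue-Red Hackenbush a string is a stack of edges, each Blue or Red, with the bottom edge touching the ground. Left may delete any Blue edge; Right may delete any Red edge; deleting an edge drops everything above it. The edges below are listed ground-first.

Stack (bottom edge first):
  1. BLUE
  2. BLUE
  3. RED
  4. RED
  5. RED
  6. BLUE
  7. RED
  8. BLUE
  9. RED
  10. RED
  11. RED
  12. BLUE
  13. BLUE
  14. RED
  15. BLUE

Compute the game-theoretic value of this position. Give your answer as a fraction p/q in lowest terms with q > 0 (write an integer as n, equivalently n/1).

edge 1 of 15 (BLUE): { 0 | · } ⇒ 1
edge 2 of 15 (BLUE): { 0; 1 | · } ⇒ 2
edge 3 of 15 (RED): { 0; 1 | 2 } ⇒ 3/2
edge 4 of 15 (RED): { 0; 1 | 3/2; 2 } ⇒ 5/4
edge 5 of 15 (RED): { 0; 1 | 5/4; 3/2; 2 } ⇒ 9/8
edge 6 of 15 (BLUE): { 0; 1; 9/8 | 5/4; 3/2; 2 } ⇒ 19/16
edge 7 of 15 (RED): { 0; 1; 9/8 | 19/16; 5/4; 3/2; 2 } ⇒ 37/32
edge 8 of 15 (BLUE): { 0; 1; 9/8; 37/32 | 19/16; 5/4; 3/2; 2 } ⇒ 75/64
edge 9 of 15 (RED): { 0; 1; 9/8; 37/32 | 75/64; 19/16; 5/4; 3/2; 2 } ⇒ 149/128
edge 10 of 15 (RED): { 0; 1; 9/8; 37/32 | 149/128; 75/64; 19/16; 5/4; 3/2; 2 } ⇒ 297/256
edge 11 of 15 (RED): { 0; 1; 9/8; 37/32 | 297/256; 149/128; 75/64; 19/16; 5/4; 3/2; 2 } ⇒ 593/512
edge 12 of 15 (BLUE): { 0; 1; 9/8; 37/32; 593/512 | 297/256; 149/128; 75/64; 19/16; 5/4; 3/2; 2 } ⇒ 1187/1024
edge 13 of 15 (BLUE): { 0; 1; 9/8; 37/32; 593/512; 1187/1024 | 297/256; 149/128; 75/64; 19/16; 5/4; 3/2; 2 } ⇒ 2375/2048
edge 14 of 15 (RED): { 0; 1; 9/8; 37/32; 593/512; 1187/1024 | 2375/2048; 297/256; 149/128; 75/64; 19/16; 5/4; 3/2; 2 } ⇒ 4749/4096
edge 15 of 15 (BLUE): { 0; 1; 9/8; 37/32; 593/512; 1187/1024; 4749/4096 | 2375/2048; 297/256; 149/128; 75/64; 19/16; 5/4; 3/2; 2 } ⇒ 9499/8192

9499/8192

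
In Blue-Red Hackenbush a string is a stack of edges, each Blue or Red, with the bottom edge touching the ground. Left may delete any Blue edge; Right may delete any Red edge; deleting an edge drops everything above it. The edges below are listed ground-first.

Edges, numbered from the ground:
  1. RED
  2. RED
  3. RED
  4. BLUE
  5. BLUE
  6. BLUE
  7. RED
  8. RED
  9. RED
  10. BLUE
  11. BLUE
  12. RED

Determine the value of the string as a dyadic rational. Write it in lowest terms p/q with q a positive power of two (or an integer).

-1139/512

Prefix values for RED RED RED BLUE BLUE BLUE RED RED RED BLUE BLUE RED via {L|R} + simplicity:
step 1: add RED to get R; options L={ ∅ } R={ 0 } ⇒ -1
step 2: add RED to get RR; options L={ ∅ } R={ -1, 0 } ⇒ -2
step 3: add RED to get RRR; options L={ ∅ } R={ -2, -1, 0 } ⇒ -3
step 4: add BLUE to get RRRB; options L={ -3 } R={ -2, -1, 0 } ⇒ -5/2
step 5: add BLUE to get RRRBB; options L={ -3, -5/2 } R={ -2, -1, 0 } ⇒ -9/4
step 6: add BLUE to get RRRBBB; options L={ -3, -5/2, -9/4 } R={ -2, -1, 0 } ⇒ -17/8
step 7: add RED to get RRRBBBR; options L={ -3, -5/2, -9/4 } R={ -17/8, -2, -1, 0 } ⇒ -35/16
step 8: add RED to get RRRBBBRR; options L={ -3, -5/2, -9/4 } R={ -35/16, -17/8, -2, -1, 0 } ⇒ -71/32
step 9: add RED to get RRRBBBRRR; options L={ -3, -5/2, -9/4 } R={ -71/32, -35/16, -17/8, -2, -1, 0 } ⇒ -143/64
step 10: add BLUE to get RRRBBBRRRB; options L={ -3, -5/2, -9/4, -143/64 } R={ -71/32, -35/16, -17/8, -2, -1, 0 } ⇒ -285/128
step 11: add BLUE to get RRRBBBRRRBB; options L={ -3, -5/2, -9/4, -143/64, -285/128 } R={ -71/32, -35/16, -17/8, -2, -1, 0 } ⇒ -569/256
step 12: add RED to get RRRBBBRRRBBR; options L={ -3, -5/2, -9/4, -143/64, -285/128 } R={ -569/256, -71/32, -35/16, -17/8, -2, -1, 0 } ⇒ -1139/512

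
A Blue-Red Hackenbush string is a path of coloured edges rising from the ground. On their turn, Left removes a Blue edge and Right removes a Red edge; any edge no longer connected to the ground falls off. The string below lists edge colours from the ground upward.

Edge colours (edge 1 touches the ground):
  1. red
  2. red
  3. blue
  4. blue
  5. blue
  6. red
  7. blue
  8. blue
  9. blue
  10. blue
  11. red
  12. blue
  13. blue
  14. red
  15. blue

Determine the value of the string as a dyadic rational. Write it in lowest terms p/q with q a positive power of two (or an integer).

-9253/8192

val(r) = { — | 0 } -> -1
val(rr) = { — | -1; 0 } -> -2
val(rrb) = { -2 | -1; 0 } -> -3/2
val(rrbb) = { -2; -3/2 | -1; 0 } -> -5/4
val(rrbbb) = { -2; -3/2; -5/4 | -1; 0 } -> -9/8
val(rrbbbr) = { -2; -3/2; -5/4 | -9/8; -1; 0 } -> -19/16
val(rrbbbrb) = { -2; -3/2; -5/4; -19/16 | -9/8; -1; 0 } -> -37/32
val(rrbbbrbb) = { -2; -3/2; -5/4; -19/16; -37/32 | -9/8; -1; 0 } -> -73/64
val(rrbbbrbbb) = { -2; -3/2; -5/4; -19/16; -37/32; -73/64 | -9/8; -1; 0 } -> -145/128
val(rrbbbrbbbb) = { -2; -3/2; -5/4; -19/16; -37/32; -73/64; -145/128 | -9/8; -1; 0 } -> -289/256
val(rrbbbrbbbbr) = { -2; -3/2; -5/4; -19/16; -37/32; -73/64; -145/128 | -289/256; -9/8; -1; 0 } -> -579/512
val(rrbbbrbbbbrb) = { -2; -3/2; -5/4; -19/16; -37/32; -73/64; -145/128; -579/512 | -289/256; -9/8; -1; 0 } -> -1157/1024
val(rrbbbrbbbbrbb) = { -2; -3/2; -5/4; -19/16; -37/32; -73/64; -145/128; -579/512; -1157/1024 | -289/256; -9/8; -1; 0 } -> -2313/2048
val(rrbbbrbbbbrbbr) = { -2; -3/2; -5/4; -19/16; -37/32; -73/64; -145/128; -579/512; -1157/1024 | -2313/2048; -289/256; -9/8; -1; 0 } -> -4627/4096
val(rrbbbrbbbbrbbrb) = { -2; -3/2; -5/4; -19/16; -37/32; -73/64; -145/128; -579/512; -1157/1024; -4627/4096 | -2313/2048; -289/256; -9/8; -1; 0 } -> -9253/8192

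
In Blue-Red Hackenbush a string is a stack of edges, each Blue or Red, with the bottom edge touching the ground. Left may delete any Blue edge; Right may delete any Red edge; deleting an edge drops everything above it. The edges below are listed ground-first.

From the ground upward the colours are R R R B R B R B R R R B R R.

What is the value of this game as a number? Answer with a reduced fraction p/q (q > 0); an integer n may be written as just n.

-5495/2048

1 of 14 · R · max L −∞ · min R 0 = -1
2 of 14 · RR · max L −∞ · min R -1 = -2
3 of 14 · RRR · max L −∞ · min R -2 = -3
4 of 14 · RRRB · max L -3 · min R -2 = -5/2
5 of 14 · RRRBR · max L -3 · min R -5/2 = -11/4
6 of 14 · RRRBRB · max L -11/4 · min R -5/2 = -21/8
7 of 14 · RRRBRBR · max L -11/4 · min R -21/8 = -43/16
8 of 14 · RRRBRBRB · max L -43/16 · min R -21/8 = -85/32
9 of 14 · RRRBRBRBR · max L -43/16 · min R -85/32 = -171/64
10 of 14 · RRRBRBRBRR · max L -43/16 · min R -171/64 = -343/128
11 of 14 · RRRBRBRBRRR · max L -43/16 · min R -343/128 = -687/256
12 of 14 · RRRBRBRBRRRB · max L -687/256 · min R -343/128 = -1373/512
13 of 14 · RRRBRBRBRRRBR · max L -687/256 · min R -1373/512 = -2747/1024
14 of 14 · RRRBRBRBRRRBRR · max L -687/256 · min R -2747/1024 = -5495/2048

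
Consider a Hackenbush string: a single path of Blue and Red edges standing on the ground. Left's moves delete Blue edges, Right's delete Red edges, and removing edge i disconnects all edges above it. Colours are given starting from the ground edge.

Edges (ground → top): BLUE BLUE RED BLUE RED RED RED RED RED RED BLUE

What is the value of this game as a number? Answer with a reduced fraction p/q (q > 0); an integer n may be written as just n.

771/512

Build g(s[:k]) for k = 1..11, string s = BLUE BLUE RED BLUE RED RED RED RED RED RED BLUE.
1 of 11 · B · max L 0 · min R +∞ gives 1
2 of 11 · BB · max L 1 · min R +∞ gives 2
3 of 11 · BBR · max L 1 · min R 2 gives 3/2
4 of 11 · BBRB · max L 3/2 · min R 2 gives 7/4
5 of 11 · BBRBR · max L 3/2 · min R 7/4 gives 13/8
6 of 11 · BBRBRR · max L 3/2 · min R 13/8 gives 25/16
7 of 11 · BBRBRRR · max L 3/2 · min R 25/16 gives 49/32
8 of 11 · BBRBRRRR · max L 3/2 · min R 49/32 gives 97/64
9 of 11 · BBRBRRRRR · max L 3/2 · min R 97/64 gives 193/128
10 of 11 · BBRBRRRRRR · max L 3/2 · min R 193/128 gives 385/256
11 of 11 · BBRBRRRRRRB · max L 385/256 · min R 193/128 gives 771/512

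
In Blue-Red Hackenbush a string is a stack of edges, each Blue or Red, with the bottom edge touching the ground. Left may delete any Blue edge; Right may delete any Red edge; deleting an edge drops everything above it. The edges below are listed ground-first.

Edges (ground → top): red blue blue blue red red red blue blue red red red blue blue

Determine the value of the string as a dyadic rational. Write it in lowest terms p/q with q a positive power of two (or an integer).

Build G(s[:k]) for k = 1..14, string s = red blue blue blue red red red blue blue red red red blue blue.
G_1 [r]  L=[(no moves)]  R=[0]  = -1
G_2 [rb]  L=[-1]  R=[0]  = -1/2
G_3 [rbb]  L=[-1; -1/2]  R=[0]  = -1/4
G_4 [rbbb]  L=[-1; -1/2; -1/4]  R=[0]  = -1/8
G_5 [rbbbr]  L=[-1; -1/2; -1/4]  R=[-1/8; 0]  = -3/16
G_6 [rbbbrr]  L=[-1; -1/2; -1/4]  R=[-3/16; -1/8; 0]  = -7/32
G_7 [rbbbrrr]  L=[-1; -1/2; -1/4]  R=[-7/32; -3/16; -1/8; 0]  = -15/64
G_8 [rbbbrrrb]  L=[-1; -1/2; -1/4; -15/64]  R=[-7/32; -3/16; -1/8; 0]  = -29/128
G_9 [rbbbrrrbb]  L=[-1; -1/2; -1/4; -15/64; -29/128]  R=[-7/32; -3/16; -1/8; 0]  = -57/256
G_10 [rbbbrrrbbr]  L=[-1; -1/2; -1/4; -15/64; -29/128]  R=[-57/256; -7/32; -3/16; -1/8; 0]  = -115/512
G_11 [rbbbrrrbbrr]  L=[-1; -1/2; -1/4; -15/64; -29/128]  R=[-115/512; -57/256; -7/32; -3/16; -1/8; 0]  = -231/1024
G_12 [rbbbrrrbbrrr]  L=[-1; -1/2; -1/4; -15/64; -29/128]  R=[-231/1024; -115/512; -57/256; -7/32; -3/16; -1/8; 0]  = -463/2048
G_13 [rbbbrrrbbrrrb]  L=[-1; -1/2; -1/4; -15/64; -29/128; -463/2048]  R=[-231/1024; -115/512; -57/256; -7/32; -3/16; -1/8; 0]  = -925/4096
G_14 [rbbbrrrbbrrrbb]  L=[-1; -1/2; -1/4; -15/64; -29/128; -463/2048; -925/4096]  R=[-231/1024; -115/512; -57/256; -7/32; -3/16; -1/8; 0]  = -1849/8192

-1849/8192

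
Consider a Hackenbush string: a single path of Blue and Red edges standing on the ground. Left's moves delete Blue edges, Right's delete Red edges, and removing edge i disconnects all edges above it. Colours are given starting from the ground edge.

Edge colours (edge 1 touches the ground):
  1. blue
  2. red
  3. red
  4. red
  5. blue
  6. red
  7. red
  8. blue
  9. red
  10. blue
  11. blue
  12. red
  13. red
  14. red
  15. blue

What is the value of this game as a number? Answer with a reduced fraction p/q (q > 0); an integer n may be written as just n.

Recurse on prefixes of the 15-edge string blue red red red blue red red blue red blue blue red red red blue:
step 1: add blue to get b; options L={ 0 } R={  } = 1
step 2: add red to get br; options L={ 0 } R={ 1 } = 1/2
step 3: add red to get brr; options L={ 0 } R={ 1/2,1 } = 1/4
step 4: add red to get brrr; options L={ 0 } R={ 1/4,1/2,1 } = 1/8
step 5: add blue to get brrrb; options L={ 0,1/8 } R={ 1/4,1/2,1 } = 3/16
step 6: add red to get brrrbr; options L={ 0,1/8 } R={ 3/16,1/4,1/2,1 } = 5/32
step 7: add red to get brrrbrr; options L={ 0,1/8 } R={ 5/32,3/16,1/4,1/2,1 } = 9/64
step 8: add blue to get brrrbrrb; options L={ 0,1/8,9/64 } R={ 5/32,3/16,1/4,1/2,1 } = 19/128
step 9: add red to get brrrbrrbr; options L={ 0,1/8,9/64 } R={ 19/128,5/32,3/16,1/4,1/2,1 } = 37/256
step 10: add blue to get brrrbrrbrb; options L={ 0,1/8,9/64,37/256 } R={ 19/128,5/32,3/16,1/4,1/2,1 } = 75/512
step 11: add blue to get brrrbrrbrbb; options L={ 0,1/8,9/64,37/256,75/512 } R={ 19/128,5/32,3/16,1/4,1/2,1 } = 151/1024
step 12: add red to get brrrbrrbrbbr; options L={ 0,1/8,9/64,37/256,75/512 } R={ 151/1024,19/128,5/32,3/16,1/4,1/2,1 } = 301/2048
step 13: add red to get brrrbrrbrbbrr; options L={ 0,1/8,9/64,37/256,75/512 } R={ 301/2048,151/1024,19/128,5/32,3/16,1/4,1/2,1 } = 601/4096
step 14: add red to get brrrbrrbrbbrrr; options L={ 0,1/8,9/64,37/256,75/512 } R={ 601/4096,301/2048,151/1024,19/128,5/32,3/16,1/4,1/2,1 } = 1201/8192
step 15: add blue to get brrrbrrbrbbrrrb; options L={ 0,1/8,9/64,37/256,75/512,1201/8192 } R={ 601/4096,301/2048,151/1024,19/128,5/32,3/16,1/4,1/2,1 } = 2403/16384

2403/16384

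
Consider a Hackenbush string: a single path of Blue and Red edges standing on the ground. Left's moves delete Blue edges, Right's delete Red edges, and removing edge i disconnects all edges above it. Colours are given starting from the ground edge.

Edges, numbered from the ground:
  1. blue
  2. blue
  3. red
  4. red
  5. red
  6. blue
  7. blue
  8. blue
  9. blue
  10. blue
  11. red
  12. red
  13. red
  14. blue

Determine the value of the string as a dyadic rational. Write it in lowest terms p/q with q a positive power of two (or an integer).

v_1 [b]  L=[0]  R=[∅]  so 1
v_2 [bb]  L=[0,1]  R=[∅]  so 2
v_3 [bbr]  L=[0,1]  R=[2]  so 3/2
v_4 [bbrr]  L=[0,1]  R=[3/2,2]  so 5/4
v_5 [bbrrr]  L=[0,1]  R=[5/4,3/2,2]  so 9/8
v_6 [bbrrrb]  L=[0,1,9/8]  R=[5/4,3/2,2]  so 19/16
v_7 [bbrrrbb]  L=[0,1,9/8,19/16]  R=[5/4,3/2,2]  so 39/32
v_8 [bbrrrbbb]  L=[0,1,9/8,19/16,39/32]  R=[5/4,3/2,2]  so 79/64
v_9 [bbrrrbbbb]  L=[0,1,9/8,19/16,39/32,79/64]  R=[5/4,3/2,2]  so 159/128
v_10 [bbrrrbbbbb]  L=[0,1,9/8,19/16,39/32,79/64,159/128]  R=[5/4,3/2,2]  so 319/256
v_11 [bbrrrbbbbbr]  L=[0,1,9/8,19/16,39/32,79/64,159/128]  R=[319/256,5/4,3/2,2]  so 637/512
v_12 [bbrrrbbbbbrr]  L=[0,1,9/8,19/16,39/32,79/64,159/128]  R=[637/512,319/256,5/4,3/2,2]  so 1273/1024
v_13 [bbrrrbbbbbrrr]  L=[0,1,9/8,19/16,39/32,79/64,159/128]  R=[1273/1024,637/512,319/256,5/4,3/2,2]  so 2545/2048
v_14 [bbrrrbbbbbrrrb]  L=[0,1,9/8,19/16,39/32,79/64,159/128,2545/2048]  R=[1273/1024,637/512,319/256,5/4,3/2,2]  so 5091/4096

5091/4096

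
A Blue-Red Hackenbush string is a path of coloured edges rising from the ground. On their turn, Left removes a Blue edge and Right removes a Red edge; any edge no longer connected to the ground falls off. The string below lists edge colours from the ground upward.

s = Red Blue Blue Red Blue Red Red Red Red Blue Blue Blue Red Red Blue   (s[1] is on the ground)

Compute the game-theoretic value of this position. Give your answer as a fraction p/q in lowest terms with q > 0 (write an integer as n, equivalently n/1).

Prefix values for Red Blue Blue Red Blue Red Red Red Red Blue Blue Blue Red Red Blue via {L|R} + simplicity:
R: Left { ∅ }, Right { 0 } → simplest -1
RB: Left { -1 }, Right { 0 } → simplest -1/2
RBB: Left { -1, -1/2 }, Right { 0 } → simplest -1/4
RBBR: Left { -1, -1/2 }, Right { -1/4, 0 } → simplest -3/8
RBBRB: Left { -1, -1/2, -3/8 }, Right { -1/4, 0 } → simplest -5/16
RBBRBR: Left { -1, -1/2, -3/8 }, Right { -5/16, -1/4, 0 } → simplest -11/32
RBBRBRR: Left { -1, -1/2, -3/8 }, Right { -11/32, -5/16, -1/4, 0 } → simplest -23/64
RBBRBRRR: Left { -1, -1/2, -3/8 }, Right { -23/64, -11/32, -5/16, -1/4, 0 } → simplest -47/128
RBBRBRRRR: Left { -1, -1/2, -3/8 }, Right { -47/128, -23/64, -11/32, -5/16, -1/4, 0 } → simplest -95/256
RBBRBRRRRB: Left { -1, -1/2, -3/8, -95/256 }, Right { -47/128, -23/64, -11/32, -5/16, -1/4, 0 } → simplest -189/512
RBBRBRRRRBB: Left { -1, -1/2, -3/8, -95/256, -189/512 }, Right { -47/128, -23/64, -11/32, -5/16, -1/4, 0 } → simplest -377/1024
RBBRBRRRRBBB: Left { -1, -1/2, -3/8, -95/256, -189/512, -377/1024 }, Right { -47/128, -23/64, -11/32, -5/16, -1/4, 0 } → simplest -753/2048
RBBRBRRRRBBBR: Left { -1, -1/2, -3/8, -95/256, -189/512, -377/1024 }, Right { -753/2048, -47/128, -23/64, -11/32, -5/16, -1/4, 0 } → simplest -1507/4096
RBBRBRRRRBBBRR: Left { -1, -1/2, -3/8, -95/256, -189/512, -377/1024 }, Right { -1507/4096, -753/2048, -47/128, -23/64, -11/32, -5/16, -1/4, 0 } → simplest -3015/8192
RBBRBRRRRBBBRRB: Left { -1, -1/2, -3/8, -95/256, -189/512, -377/1024, -3015/8192 }, Right { -1507/4096, -753/2048, -47/128, -23/64, -11/32, -5/16, -1/4, 0 } → simplest -6029/16384

-6029/16384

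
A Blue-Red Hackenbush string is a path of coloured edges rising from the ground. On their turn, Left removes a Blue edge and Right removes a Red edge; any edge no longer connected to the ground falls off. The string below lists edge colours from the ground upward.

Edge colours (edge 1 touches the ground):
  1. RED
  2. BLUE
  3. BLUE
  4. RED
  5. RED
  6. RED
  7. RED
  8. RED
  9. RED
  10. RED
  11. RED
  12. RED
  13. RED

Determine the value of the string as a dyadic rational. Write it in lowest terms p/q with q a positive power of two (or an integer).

edge 1 of 13 (RED): {  | 0 } gives -1
edge 2 of 13 (BLUE): { -1 | 0 } gives -1/2
edge 3 of 13 (BLUE): { -1,-1/2 | 0 } gives -1/4
edge 4 of 13 (RED): { -1,-1/2 | -1/4,0 } gives -3/8
edge 5 of 13 (RED): { -1,-1/2 | -3/8,-1/4,0 } gives -7/16
edge 6 of 13 (RED): { -1,-1/2 | -7/16,-3/8,-1/4,0 } gives -15/32
edge 7 of 13 (RED): { -1,-1/2 | -15/32,-7/16,-3/8,-1/4,0 } gives -31/64
edge 8 of 13 (RED): { -1,-1/2 | -31/64,-15/32,-7/16,-3/8,-1/4,0 } gives -63/128
edge 9 of 13 (RED): { -1,-1/2 | -63/128,-31/64,-15/32,-7/16,-3/8,-1/4,0 } gives -127/256
edge 10 of 13 (RED): { -1,-1/2 | -127/256,-63/128,-31/64,-15/32,-7/16,-3/8,-1/4,0 } gives -255/512
edge 11 of 13 (RED): { -1,-1/2 | -255/512,-127/256,-63/128,-31/64,-15/32,-7/16,-3/8,-1/4,0 } gives -511/1024
edge 12 of 13 (RED): { -1,-1/2 | -511/1024,-255/512,-127/256,-63/128,-31/64,-15/32,-7/16,-3/8,-1/4,0 } gives -1023/2048
edge 13 of 13 (RED): { -1,-1/2 | -1023/2048,-511/1024,-255/512,-127/256,-63/128,-31/64,-15/32,-7/16,-3/8,-1/4,0 } gives -2047/4096

-2047/4096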